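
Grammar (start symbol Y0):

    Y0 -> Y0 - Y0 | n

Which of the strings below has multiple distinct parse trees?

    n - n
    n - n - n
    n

n - n - n

n - n: 1 tree
n - n - n: 2 trees
n: 1 tree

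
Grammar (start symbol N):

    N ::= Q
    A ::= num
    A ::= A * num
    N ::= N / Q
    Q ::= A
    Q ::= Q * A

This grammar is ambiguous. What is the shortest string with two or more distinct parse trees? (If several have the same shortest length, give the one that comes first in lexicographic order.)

length 1: no string has ≥2 trees
length 3: num * num has 2 parse trees

Two derivations of num * num:
  N ⇒ Q ⇒ A ⇒ A * num ⇒ num * num
  N ⇒ Q ⇒ Q * A ⇒ A * A ⇒ num * A ⇒ num * num

num * num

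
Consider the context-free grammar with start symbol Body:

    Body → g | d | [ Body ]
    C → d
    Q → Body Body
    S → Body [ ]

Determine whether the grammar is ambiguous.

(C, Q, S are unreachable from Body, so their rules don't affect L(Body).) L(Body) is { openⁿ atom closeⁿ : n ≥ 0 }. The bracket depth fixes n, and the derivation is forced at every step.

Unambiguous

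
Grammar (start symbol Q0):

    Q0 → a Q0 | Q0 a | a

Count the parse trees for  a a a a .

8

Parse trees for a a a a:
  [Q0 a [Q0 a [Q0 a [Q0 a]]]]
  [Q0 a [Q0 a [Q0 [Q0 a] a]]]
  [Q0 a [Q0 [Q0 a [Q0 a]] a]]
  [Q0 a [Q0 [Q0 [Q0 a] a] a]]
  [Q0 [Q0 a [Q0 a [Q0 a]]] a]
  [Q0 [Q0 a [Q0 [Q0 a] a]] a]
  [Q0 [Q0 [Q0 a [Q0 a]] a] a]
  [Q0 [Q0 [Q0 [Q0 a] a] a] a]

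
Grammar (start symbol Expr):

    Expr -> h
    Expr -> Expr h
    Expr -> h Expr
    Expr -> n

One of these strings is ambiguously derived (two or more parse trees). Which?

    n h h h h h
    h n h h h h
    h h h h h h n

n h h h h h: 1 tree
h n h h h h: 5 trees
h h h h h h n: 1 tree

h n h h h h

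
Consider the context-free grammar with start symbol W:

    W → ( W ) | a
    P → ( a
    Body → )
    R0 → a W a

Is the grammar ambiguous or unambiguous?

Unambiguous

(P, Body, R0 are unreachable from W, so their rules don't affect L(W).) Each string is a nest of matched brackets around a single atom. An opening bracket forces the recursive rule; an atom forces the base rule.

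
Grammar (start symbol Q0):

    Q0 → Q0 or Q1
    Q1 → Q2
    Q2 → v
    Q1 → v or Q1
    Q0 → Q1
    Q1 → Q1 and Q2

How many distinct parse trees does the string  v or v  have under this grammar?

Parse trees for v or v:
  [Q0 [Q0 [Q1 [Q2 v]]] or [Q1 [Q2 v]]]
  [Q0 [Q1 v or [Q1 [Q2 v]]]]

2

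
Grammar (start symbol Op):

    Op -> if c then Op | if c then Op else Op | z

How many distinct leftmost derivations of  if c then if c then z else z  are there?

Parse trees for if c then if c then z else z:
  [Op if c then [Op if c then [Op z] else [Op z]]]
  [Op if c then [Op if c then [Op z]] else [Op z]]

2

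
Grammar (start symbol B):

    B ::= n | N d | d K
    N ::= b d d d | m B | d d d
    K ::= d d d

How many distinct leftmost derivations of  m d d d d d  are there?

Parse trees for m d d d d d:
  [B [N m [B [N d d d] d]] d]
  [B [N m [B d [K d d d]]] d]

2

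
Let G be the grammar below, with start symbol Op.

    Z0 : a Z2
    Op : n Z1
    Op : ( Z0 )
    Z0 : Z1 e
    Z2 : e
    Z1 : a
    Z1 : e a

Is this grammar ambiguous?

Ambiguous

Witness: ( a e )

Derivation 1: Op ⇒ ( Z0 ) ⇒ ( a Z2 ) ⇒ ( a e )
Derivation 2: Op ⇒ ( Z0 ) ⇒ ( Z1 e ) ⇒ ( a e )

Two distinct leftmost derivations for the same string.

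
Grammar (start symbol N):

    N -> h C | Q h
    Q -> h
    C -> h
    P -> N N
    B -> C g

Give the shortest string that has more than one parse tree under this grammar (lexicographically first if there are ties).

length 2: h h has 2 parse trees

Two derivations of h h:
  N ⇒ h C ⇒ h h
  N ⇒ Q h ⇒ h h

h h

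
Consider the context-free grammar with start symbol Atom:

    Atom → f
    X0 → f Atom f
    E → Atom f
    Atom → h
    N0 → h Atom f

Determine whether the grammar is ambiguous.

Unambiguous

(X0, N0, E are unreachable from Atom, so their rules don't affect L(Atom).) Each reachable nonterminal has at most one production per leading terminal, and all productions are right-linear; the derivation is determined token-by-token.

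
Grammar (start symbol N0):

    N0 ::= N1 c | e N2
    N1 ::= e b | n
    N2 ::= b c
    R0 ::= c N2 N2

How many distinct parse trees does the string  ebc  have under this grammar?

2

Parse trees for ebc:
  [N0 [N1 e b] c]
  [N0 e [N2 b c]]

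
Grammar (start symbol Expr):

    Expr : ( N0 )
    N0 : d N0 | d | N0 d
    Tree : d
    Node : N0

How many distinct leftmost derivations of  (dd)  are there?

2

Parse trees for (dd):
  [Expr ( [N0 d [N0 d]] )]
  [Expr ( [N0 [N0 d] d] )]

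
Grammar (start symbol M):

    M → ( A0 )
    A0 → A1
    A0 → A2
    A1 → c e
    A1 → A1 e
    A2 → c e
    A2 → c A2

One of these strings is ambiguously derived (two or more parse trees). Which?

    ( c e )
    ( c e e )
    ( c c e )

( c e ): 2 trees
( c e e ): 1 tree
( c c e ): 1 tree

( c e )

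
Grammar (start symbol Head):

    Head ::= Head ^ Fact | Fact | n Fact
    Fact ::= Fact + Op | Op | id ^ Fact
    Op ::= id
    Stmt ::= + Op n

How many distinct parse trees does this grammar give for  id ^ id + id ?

3

Parse trees for id ^ id + id:
  [Head [Head [Fact [Op id]]] ^ [Fact [Fact [Op id]] + [Op id]]]
  [Head [Fact [Fact id ^ [Fact [Op id]]] + [Op id]]]
  [Head [Fact id ^ [Fact [Fact [Op id]] + [Op id]]]]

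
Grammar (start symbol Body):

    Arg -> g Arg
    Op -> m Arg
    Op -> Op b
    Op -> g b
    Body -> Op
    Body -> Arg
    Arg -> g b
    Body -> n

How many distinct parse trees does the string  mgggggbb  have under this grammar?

Parse trees for mgggggbb:
  [Body [Op [Op m [Arg g [Arg g [Arg g [Arg g [Arg g b]]]]]] b]]

1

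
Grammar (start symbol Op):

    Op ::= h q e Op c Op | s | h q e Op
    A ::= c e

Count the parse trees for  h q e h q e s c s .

2

Parse trees for h q e h q e s c s:
  [Op h q e [Op h q e [Op s]] c [Op s]]
  [Op h q e [Op h q e [Op s] c [Op s]]]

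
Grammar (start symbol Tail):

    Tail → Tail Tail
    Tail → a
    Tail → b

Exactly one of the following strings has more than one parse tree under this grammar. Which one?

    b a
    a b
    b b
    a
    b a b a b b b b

b a: 1 tree
a b: 1 tree
b b: 1 tree
a: 1 tree
b a b a b b b b: 429 trees

b a b a b b b b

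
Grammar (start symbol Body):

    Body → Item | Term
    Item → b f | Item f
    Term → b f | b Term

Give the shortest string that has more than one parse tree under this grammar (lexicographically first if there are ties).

length 2: b f has 2 parse trees

Two derivations of b f:
  Body ⇒ Item ⇒ b f
  Body ⇒ Term ⇒ b f

b f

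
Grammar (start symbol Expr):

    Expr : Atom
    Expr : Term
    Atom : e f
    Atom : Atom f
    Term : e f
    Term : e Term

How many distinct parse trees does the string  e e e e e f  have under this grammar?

Parse trees for e e e e e f:
  [Expr [Term e [Term e [Term e [Term e [Term e f]]]]]]

1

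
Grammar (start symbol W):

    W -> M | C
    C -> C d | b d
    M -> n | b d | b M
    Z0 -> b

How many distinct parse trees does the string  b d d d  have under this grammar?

1

Parse trees for b d d d:
  [W [C [C [C b d] d] d]]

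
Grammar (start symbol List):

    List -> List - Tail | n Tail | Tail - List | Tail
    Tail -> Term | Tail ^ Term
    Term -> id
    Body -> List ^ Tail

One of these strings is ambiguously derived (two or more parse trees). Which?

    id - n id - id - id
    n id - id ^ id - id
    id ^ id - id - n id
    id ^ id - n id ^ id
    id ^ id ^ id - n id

id - n id - id - id: 3 trees
n id - id ^ id - id: 1 tree
id ^ id - id - n id: 1 tree
id ^ id - n id ^ id: 1 tree
id ^ id ^ id - n id: 1 tree

id - n id - id - id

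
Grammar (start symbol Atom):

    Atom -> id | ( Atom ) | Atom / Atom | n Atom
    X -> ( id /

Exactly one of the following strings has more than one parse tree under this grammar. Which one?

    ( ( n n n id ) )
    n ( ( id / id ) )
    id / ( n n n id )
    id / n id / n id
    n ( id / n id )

id / n id / n id

( ( n n n id ) ): 1 tree
n ( ( id / id ) ): 1 tree
id / ( n n n id ): 1 tree
id / n id / n id: 3 trees
n ( id / n id ): 1 tree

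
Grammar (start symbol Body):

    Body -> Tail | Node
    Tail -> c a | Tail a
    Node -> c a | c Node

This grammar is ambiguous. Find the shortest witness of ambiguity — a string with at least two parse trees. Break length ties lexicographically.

c a

length 2: c a has 2 parse trees

Two derivations of c a:
  Body ⇒ Tail ⇒ c a
  Body ⇒ Node ⇒ c a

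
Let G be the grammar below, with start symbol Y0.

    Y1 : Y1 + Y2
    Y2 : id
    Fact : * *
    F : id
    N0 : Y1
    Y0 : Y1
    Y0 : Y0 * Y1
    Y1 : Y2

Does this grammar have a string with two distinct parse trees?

Only Y0, Y1, Y2 are reachable from Y0; ignoring the rest: This is a standard precedence ladder (Y0 over Y1 over Y2), with each level left-recursive on its own operator ('*' at Y0, '+' at Y1). That structure is LR(1), hence unambiguous.

Unambiguous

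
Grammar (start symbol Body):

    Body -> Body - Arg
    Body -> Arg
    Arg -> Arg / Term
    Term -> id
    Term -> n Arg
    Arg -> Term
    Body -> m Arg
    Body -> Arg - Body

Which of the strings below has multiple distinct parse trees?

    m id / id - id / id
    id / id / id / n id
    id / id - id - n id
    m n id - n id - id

m id / id - id / id: 1 tree
id / id / id / n id: 1 tree
id / id - id - n id: 4 trees
m n id - n id - id: 1 tree

id / id - id - n id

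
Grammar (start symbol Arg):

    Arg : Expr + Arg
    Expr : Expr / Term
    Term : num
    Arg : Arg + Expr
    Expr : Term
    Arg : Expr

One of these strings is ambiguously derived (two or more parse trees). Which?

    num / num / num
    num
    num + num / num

num + num / num

num / num / num: 1 tree
num: 1 tree
num + num / num: 2 trees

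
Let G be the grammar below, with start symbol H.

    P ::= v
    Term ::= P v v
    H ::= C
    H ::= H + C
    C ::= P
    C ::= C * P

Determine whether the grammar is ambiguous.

(Term is unreachable from H, so its rules don't affect L(H).) This is a standard precedence ladder (H over C over P), with each level left-recursive on its own operator ('+' at H, '*' at C). That structure is LR(1), hence unambiguous.

Unambiguous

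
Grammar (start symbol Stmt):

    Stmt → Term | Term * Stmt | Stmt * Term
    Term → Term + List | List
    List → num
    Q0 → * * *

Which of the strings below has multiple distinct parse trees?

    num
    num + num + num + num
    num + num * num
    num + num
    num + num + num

num: 1 tree
num + num + num + num: 1 tree
num + num * num: 2 trees
num + num: 1 tree
num + num + num: 1 tree

num + num * num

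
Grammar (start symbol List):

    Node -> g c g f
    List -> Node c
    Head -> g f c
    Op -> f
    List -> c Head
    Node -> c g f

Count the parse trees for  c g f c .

2

Parse trees for c g f c:
  [List [Node c g f] c]
  [List c [Head g f c]]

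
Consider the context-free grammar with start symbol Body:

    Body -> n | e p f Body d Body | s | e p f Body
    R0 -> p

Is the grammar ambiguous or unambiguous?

Witness: e p f e p f n d n

Derivation 1: Body ⇒ e p f Body d Body ⇒ e p f e p f Body d Body ⇒ e p f e p f n d Body ⇒ e p f e p f n d n
Derivation 2: Body ⇒ e p f Body ⇒ e p f e p f Body d Body ⇒ e p f e p f n d Body ⇒ e p f e p f n d n

Two distinct leftmost derivations for the same string.

Ambiguous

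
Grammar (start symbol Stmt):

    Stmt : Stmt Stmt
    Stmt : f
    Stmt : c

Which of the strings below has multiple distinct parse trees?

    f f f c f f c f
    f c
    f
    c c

f f f c f f c f

f f f c f f c f: 429 trees
f c: 1 tree
f: 1 tree
c c: 1 tree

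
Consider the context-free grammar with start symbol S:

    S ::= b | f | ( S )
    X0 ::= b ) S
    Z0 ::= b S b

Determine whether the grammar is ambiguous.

Unambiguous

Only S is reachable from S; ignoring the rest: L(S) is { openⁿ atom closeⁿ : n ≥ 0 }. The bracket depth fixes n, and the derivation is forced at every step.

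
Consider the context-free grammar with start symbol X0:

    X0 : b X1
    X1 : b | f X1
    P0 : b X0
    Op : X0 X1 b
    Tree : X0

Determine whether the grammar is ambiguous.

Unambiguous

(P0, Op, Tree are unreachable from X0, so their rules don't affect L(X0).) Each reachable nonterminal has at most one production per leading terminal, and all productions are right-linear; the derivation is determined token-by-token.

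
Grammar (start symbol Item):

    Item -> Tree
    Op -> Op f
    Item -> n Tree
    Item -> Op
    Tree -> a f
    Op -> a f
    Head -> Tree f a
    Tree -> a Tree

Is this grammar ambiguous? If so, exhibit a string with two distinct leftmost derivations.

Witness: a f

Derivation 1: Item ⇒ Tree ⇒ a f
Derivation 2: Item ⇒ Op ⇒ a f

Two distinct leftmost derivations for the same string.

Ambiguous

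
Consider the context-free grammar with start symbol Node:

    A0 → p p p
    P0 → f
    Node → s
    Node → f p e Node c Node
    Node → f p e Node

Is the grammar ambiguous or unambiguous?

Ambiguous

Witness: f p e f p e s c s

Derivation 1: Node ⇒ f p e Node c Node ⇒ f p e f p e Node c Node ⇒ f p e f p e s c Node ⇒ f p e f p e s c s
Derivation 2: Node ⇒ f p e Node ⇒ f p e f p e Node c Node ⇒ f p e f p e s c Node ⇒ f p e f p e s c s

Two distinct leftmost derivations for the same string.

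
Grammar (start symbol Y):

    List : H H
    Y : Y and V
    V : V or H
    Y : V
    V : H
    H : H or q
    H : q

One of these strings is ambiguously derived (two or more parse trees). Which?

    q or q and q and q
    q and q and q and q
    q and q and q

q or q and q and q: 2 trees
q and q and q and q: 1 tree
q and q and q: 1 tree

q or q and q and q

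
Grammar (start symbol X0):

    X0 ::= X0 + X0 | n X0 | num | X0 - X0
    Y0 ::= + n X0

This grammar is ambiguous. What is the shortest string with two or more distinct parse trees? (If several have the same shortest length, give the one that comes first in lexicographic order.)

length 1: no string has ≥2 trees
length 2: no string has ≥2 trees
length 3: no string has ≥2 trees
length 4: n num + num has 2 parse trees

Two derivations of n num + num:
  X0 ⇒ X0 + X0 ⇒ n X0 + X0 ⇒ n num + X0 ⇒ n num + num
  X0 ⇒ n X0 ⇒ n X0 + X0 ⇒ n num + X0 ⇒ n num + num

n num + num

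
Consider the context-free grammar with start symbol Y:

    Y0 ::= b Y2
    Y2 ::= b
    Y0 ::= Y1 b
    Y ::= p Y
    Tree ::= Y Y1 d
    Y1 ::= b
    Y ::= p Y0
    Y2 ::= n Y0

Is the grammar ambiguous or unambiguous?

Ambiguous

Witness: p b b

Derivation 1: Y ⇒ p Y0 ⇒ p b Y2 ⇒ p b b
Derivation 2: Y ⇒ p Y0 ⇒ p Y1 b ⇒ p b b

Two distinct leftmost derivations for the same string.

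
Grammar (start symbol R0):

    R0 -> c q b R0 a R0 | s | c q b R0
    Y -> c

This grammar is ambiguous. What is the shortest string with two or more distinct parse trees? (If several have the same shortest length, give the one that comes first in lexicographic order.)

c q b c q b s a s

length 1: no string has ≥2 trees
length 4: no string has ≥2 trees
length 6: no string has ≥2 trees
length 7: no string has ≥2 trees
length 9: c q b c q b s a s has 2 parse trees

Two derivations of c q b c q b s a s:
  R0 ⇒ c q b R0 a R0 ⇒ c q b c q b R0 a R0 ⇒ c q b c q b s a R0 ⇒ c q b c q b s a s
  R0 ⇒ c q b R0 ⇒ c q b c q b R0 a R0 ⇒ c q b c q b s a R0 ⇒ c q b c q b s a s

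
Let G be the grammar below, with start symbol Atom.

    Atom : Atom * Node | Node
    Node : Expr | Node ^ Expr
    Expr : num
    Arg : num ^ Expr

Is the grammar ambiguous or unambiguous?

Unambiguous

Only Atom, Node, Expr are reachable from Atom; ignoring the rest: This is a standard precedence ladder (Atom over Node over Expr), with each level left-recursive on its own operator ('*' at Atom, '^' at Node). That structure is LR(1), hence unambiguous.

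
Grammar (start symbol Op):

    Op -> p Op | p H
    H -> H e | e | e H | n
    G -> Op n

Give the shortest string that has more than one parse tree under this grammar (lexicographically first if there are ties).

p e e

length 2: no string has ≥2 trees
length 3: p e e has 2 parse trees

Two derivations of p e e:
  Op ⇒ p H ⇒ p H e ⇒ p e e
  Op ⇒ p H ⇒ p e H ⇒ p e e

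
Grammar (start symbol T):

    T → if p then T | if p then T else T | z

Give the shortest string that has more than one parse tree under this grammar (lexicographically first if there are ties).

length 1: no string has ≥2 trees
length 4: no string has ≥2 trees
length 6: no string has ≥2 trees
length 7: no string has ≥2 trees
length 9: if p then if p then z else z has 2 parse trees

Two derivations of if p then if p then z else z:
  T ⇒ if p then T ⇒ if p then if p then T else T ⇒ if p then if p then z else T ⇒ if p then if p then z else z
  T ⇒ if p then T else T ⇒ if p then if p then T else T ⇒ if p then if p then z else T ⇒ if p then if p then z else z

if p then if p then z else z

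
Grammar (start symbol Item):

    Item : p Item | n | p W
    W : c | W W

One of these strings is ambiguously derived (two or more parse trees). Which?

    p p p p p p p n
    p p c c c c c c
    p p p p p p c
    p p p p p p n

p p c c c c c c

p p p p p p p n: 1 tree
p p c c c c c c: 42 trees
p p p p p p c: 1 tree
p p p p p p n: 1 tree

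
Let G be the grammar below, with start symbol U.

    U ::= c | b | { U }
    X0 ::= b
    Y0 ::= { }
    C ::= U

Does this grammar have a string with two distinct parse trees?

Only U is reachable from U; ignoring the rest: L(U) is { openⁿ atom closeⁿ : n ≥ 0 }. The bracket depth fixes n, and the derivation is forced at every step.

Unambiguous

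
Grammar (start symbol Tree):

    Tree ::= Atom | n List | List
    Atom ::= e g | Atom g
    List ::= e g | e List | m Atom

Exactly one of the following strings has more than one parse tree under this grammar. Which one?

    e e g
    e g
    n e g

e g

e e g: 1 tree
e g: 2 trees
n e g: 1 tree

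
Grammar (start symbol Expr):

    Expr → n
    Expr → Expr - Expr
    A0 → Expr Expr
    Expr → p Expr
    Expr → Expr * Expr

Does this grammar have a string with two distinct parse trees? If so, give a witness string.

Ambiguous

Witness: p n * n

Derivation 1: Expr ⇒ p Expr ⇒ p Expr * Expr ⇒ p n * Expr ⇒ p n * n
Derivation 2: Expr ⇒ Expr * Expr ⇒ p Expr * Expr ⇒ p n * Expr ⇒ p n * n

Two distinct leftmost derivations for the same string.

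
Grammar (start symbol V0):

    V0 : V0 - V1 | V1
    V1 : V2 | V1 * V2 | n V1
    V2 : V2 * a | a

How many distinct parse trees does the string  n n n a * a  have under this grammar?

5

Parse trees for n n n a * a:
  [V0 [V1 [V1 n [V1 n [V1 n [V1 [V2 a]]]]] * [V2 a]]]
  [V0 [V1 n [V1 [V1 n [V1 n [V1 [V2 a]]]] * [V2 a]]]]
  [V0 [V1 n [V1 n [V1 [V1 n [V1 [V2 a]]] * [V2 a]]]]]
  [V0 [V1 n [V1 n [V1 n [V1 [V2 [V2 a] * a]]]]]]
  [V0 [V1 n [V1 n [V1 n [V1 [V1 [V2 a]] * [V2 a]]]]]]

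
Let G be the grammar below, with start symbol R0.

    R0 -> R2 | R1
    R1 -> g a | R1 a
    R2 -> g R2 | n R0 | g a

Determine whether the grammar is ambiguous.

Ambiguous

Witness: g a

Derivation 1: R0 ⇒ R2 ⇒ g a
Derivation 2: R0 ⇒ R1 ⇒ g a

Two distinct leftmost derivations for the same string.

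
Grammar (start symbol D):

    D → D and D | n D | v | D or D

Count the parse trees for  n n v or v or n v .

9

Parse trees for n n v or v or n v (showing first 6 of 9):
  [D n [D n [D [D v] or [D [D v] or [D n [D v]]]]]]
  [D n [D n [D [D [D v] or [D v]] or [D n [D v]]]]]
  [D n [D [D n [D v]] or [D [D v] or [D n [D v]]]]]
  [D n [D [D n [D [D v] or [D v]]] or [D n [D v]]]]
  [D n [D [D [D n [D v]] or [D v]] or [D n [D v]]]]
  [D [D n [D n [D v]]] or [D [D v] or [D n [D v]]]]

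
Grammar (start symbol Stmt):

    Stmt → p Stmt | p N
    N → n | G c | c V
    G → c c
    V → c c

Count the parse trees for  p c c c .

Parse trees for p c c c:
  [Stmt p [N [G c c] c]]
  [Stmt p [N c [V c c]]]

2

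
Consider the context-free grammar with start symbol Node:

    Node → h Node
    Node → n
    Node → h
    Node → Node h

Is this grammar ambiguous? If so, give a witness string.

Witness: h h

Derivation 1: Node ⇒ h Node ⇒ h h
Derivation 2: Node ⇒ Node h ⇒ h h

Two distinct leftmost derivations for the same string.

Ambiguous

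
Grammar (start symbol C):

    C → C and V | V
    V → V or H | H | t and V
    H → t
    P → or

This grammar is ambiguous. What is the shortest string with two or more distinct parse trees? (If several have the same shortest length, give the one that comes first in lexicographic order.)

t and t

length 1: no string has ≥2 trees
length 3: t and t has 2 parse trees

Two derivations of t and t:
  C ⇒ C and V ⇒ V and V ⇒ H and V ⇒ t and V ⇒ t and H ⇒ t and t
  C ⇒ V ⇒ t and V ⇒ t and H ⇒ t and t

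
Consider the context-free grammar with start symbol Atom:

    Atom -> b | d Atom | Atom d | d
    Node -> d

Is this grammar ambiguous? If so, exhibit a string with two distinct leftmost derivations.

Witness: d d

Derivation 1: Atom ⇒ d Atom ⇒ d d
Derivation 2: Atom ⇒ Atom d ⇒ d d

Two distinct leftmost derivations for the same string.

Ambiguous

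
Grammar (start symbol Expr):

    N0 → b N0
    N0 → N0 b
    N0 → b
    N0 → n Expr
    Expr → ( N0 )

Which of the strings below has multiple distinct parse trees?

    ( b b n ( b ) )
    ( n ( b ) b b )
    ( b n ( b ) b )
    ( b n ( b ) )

( b b n ( b ) ): 1 tree
( n ( b ) b b ): 1 tree
( b n ( b ) b ): 2 trees
( b n ( b ) ): 1 tree

( b n ( b ) b )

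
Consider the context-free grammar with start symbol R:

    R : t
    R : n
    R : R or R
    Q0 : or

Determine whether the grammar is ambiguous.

Witness: n or n or n

Derivation 1: R ⇒ R or R ⇒ n or R ⇒ n or R or R ⇒ n or n or R ⇒ n or n or n
Derivation 2: R ⇒ R or R ⇒ R or R or R ⇒ n or R or R ⇒ n or n or R ⇒ n or n or n

Two distinct leftmost derivations for the same string.

Ambiguous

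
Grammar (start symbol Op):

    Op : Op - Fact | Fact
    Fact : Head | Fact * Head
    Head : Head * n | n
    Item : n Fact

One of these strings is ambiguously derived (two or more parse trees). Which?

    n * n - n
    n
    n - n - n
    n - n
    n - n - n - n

n * n - n

n * n - n: 2 trees
n: 1 tree
n - n - n: 1 tree
n - n: 1 tree
n - n - n - n: 1 tree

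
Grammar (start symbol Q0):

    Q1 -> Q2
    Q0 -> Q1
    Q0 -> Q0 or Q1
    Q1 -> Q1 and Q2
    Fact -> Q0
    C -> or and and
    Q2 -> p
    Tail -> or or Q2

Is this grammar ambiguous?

Unambiguous

Only Q0, Q1, Q2 are reachable from Q0; ignoring the rest: This is a standard precedence ladder (Q0 over Q1 over Q2), with each level left-recursive on its own operator ('or' at Q0, 'and' at Q1). That structure is LR(1), hence unambiguous.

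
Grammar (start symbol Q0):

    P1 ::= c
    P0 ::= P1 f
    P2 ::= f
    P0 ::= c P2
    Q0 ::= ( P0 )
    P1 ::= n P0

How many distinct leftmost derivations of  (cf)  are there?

Parse trees for (cf):
  [Q0 ( [P0 [P1 c] f] )]
  [Q0 ( [P0 c [P2 f]] )]

2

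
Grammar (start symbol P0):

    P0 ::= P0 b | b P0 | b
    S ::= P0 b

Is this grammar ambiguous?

Witness: b b

Derivation 1: P0 ⇒ P0 b ⇒ b b
Derivation 2: P0 ⇒ b P0 ⇒ b b

Two distinct leftmost derivations for the same string.

Ambiguous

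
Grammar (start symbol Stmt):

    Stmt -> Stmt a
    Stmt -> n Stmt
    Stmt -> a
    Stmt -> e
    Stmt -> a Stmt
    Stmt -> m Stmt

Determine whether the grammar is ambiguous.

Ambiguous

Witness: a a

Derivation 1: Stmt ⇒ Stmt a ⇒ a a
Derivation 2: Stmt ⇒ a Stmt ⇒ a a

Two distinct leftmost derivations for the same string.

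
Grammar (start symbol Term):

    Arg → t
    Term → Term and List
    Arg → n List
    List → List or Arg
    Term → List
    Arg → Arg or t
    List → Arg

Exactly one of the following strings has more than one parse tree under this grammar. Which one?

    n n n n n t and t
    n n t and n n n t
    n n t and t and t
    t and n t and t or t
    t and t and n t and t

t and n t and t or t

n n n n n t and t: 1 tree
n n t and n n n t: 1 tree
n n t and t and t: 1 tree
t and n t and t or t: 2 trees
t and t and n t and t: 1 tree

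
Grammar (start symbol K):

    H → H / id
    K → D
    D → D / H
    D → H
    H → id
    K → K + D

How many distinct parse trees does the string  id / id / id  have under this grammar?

4

Parse trees for id / id / id:
  [K [D [D [H id]] / [H [H id] / id]]]
  [K [D [D [D [H id]] / [H id]] / [H id]]]
  [K [D [D [H [H id] / id]] / [H id]]]
  [K [D [H [H [H id] / id] / id]]]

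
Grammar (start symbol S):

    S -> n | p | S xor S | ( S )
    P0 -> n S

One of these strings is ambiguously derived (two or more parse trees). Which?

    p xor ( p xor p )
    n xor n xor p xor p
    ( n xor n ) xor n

p xor ( p xor p ): 1 tree
n xor n xor p xor p: 5 trees
( n xor n ) xor n: 1 tree

n xor n xor p xor p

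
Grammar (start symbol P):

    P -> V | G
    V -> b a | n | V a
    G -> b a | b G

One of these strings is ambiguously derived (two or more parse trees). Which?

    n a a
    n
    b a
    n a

n a a: 1 tree
n: 1 tree
b a: 2 trees
n a: 1 tree

b a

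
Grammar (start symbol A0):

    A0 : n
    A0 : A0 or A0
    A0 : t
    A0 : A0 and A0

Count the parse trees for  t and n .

Parse trees for t and n:
  [A0 [A0 t] and [A0 n]]

1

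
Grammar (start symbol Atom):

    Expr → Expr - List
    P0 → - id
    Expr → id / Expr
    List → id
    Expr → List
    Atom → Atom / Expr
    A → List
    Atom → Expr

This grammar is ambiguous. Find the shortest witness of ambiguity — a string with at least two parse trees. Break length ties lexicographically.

id / id

length 1: no string has ≥2 trees
length 3: id / id has 2 parse trees

Two derivations of id / id:
  Atom ⇒ Atom / Expr ⇒ Expr / Expr ⇒ List / Expr ⇒ id / Expr ⇒ id / List ⇒ id / id
  Atom ⇒ Expr ⇒ id / Expr ⇒ id / List ⇒ id / id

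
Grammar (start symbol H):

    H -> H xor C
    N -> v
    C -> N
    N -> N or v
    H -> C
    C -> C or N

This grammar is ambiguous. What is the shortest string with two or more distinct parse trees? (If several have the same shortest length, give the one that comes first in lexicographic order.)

length 1: no string has ≥2 trees
length 3: v or v has 2 parse trees

Two derivations of v or v:
  H ⇒ C ⇒ N ⇒ N or v ⇒ v or v
  H ⇒ C ⇒ C or N ⇒ N or N ⇒ v or N ⇒ v or v

v or v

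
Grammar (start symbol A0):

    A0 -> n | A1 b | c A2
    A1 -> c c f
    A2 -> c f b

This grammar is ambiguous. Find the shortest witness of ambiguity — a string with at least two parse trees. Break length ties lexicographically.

length 1: no string has ≥2 trees
length 4: c c f b has 2 parse trees

Two derivations of c c f b:
  A0 ⇒ A1 b ⇒ c c f b
  A0 ⇒ c A2 ⇒ c c f b

c c f b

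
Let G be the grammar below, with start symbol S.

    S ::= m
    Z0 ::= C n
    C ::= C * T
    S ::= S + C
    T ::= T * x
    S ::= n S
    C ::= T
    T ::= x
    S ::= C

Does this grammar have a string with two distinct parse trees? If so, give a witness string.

Ambiguous

Witness: x * x

Derivation 1: S ⇒ C ⇒ C * T ⇒ T * T ⇒ x * T ⇒ x * x
Derivation 2: S ⇒ C ⇒ T ⇒ T * x ⇒ x * x

Two distinct leftmost derivations for the same string.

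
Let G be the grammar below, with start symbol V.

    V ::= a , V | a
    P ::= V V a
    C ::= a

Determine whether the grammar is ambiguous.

(P, C are unreachable from V, so their rules don't affect L(V).) The reachable grammar is A → atom sep A | atom. Each atom is followed by either the separator (recurse) or end-of-string (stop) — no choice point.

Unambiguous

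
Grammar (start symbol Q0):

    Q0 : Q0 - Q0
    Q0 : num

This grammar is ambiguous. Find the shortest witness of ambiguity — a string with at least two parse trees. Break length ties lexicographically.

length 1: no string has ≥2 trees
length 3: no string has ≥2 trees
length 5: num - num - num has 2 parse trees

Two derivations of num - num - num:
  Q0 ⇒ Q0 - Q0 ⇒ Q0 - Q0 - Q0 ⇒ num - Q0 - Q0 ⇒ num - num - Q0 ⇒ num - num - num
  Q0 ⇒ Q0 - Q0 ⇒ num - Q0 ⇒ num - Q0 - Q0 ⇒ num - num - Q0 ⇒ num - num - num

num - num - num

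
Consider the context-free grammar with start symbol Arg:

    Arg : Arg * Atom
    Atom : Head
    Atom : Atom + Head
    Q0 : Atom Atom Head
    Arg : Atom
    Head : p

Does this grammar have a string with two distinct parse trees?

Unambiguous

Only Arg, Atom, Head are reachable from Arg; ignoring the rest: This is a standard precedence ladder (Arg over Atom over Head), with each level left-recursive on its own operator ('*' at Arg, '+' at Atom). That structure is LR(1), hence unambiguous.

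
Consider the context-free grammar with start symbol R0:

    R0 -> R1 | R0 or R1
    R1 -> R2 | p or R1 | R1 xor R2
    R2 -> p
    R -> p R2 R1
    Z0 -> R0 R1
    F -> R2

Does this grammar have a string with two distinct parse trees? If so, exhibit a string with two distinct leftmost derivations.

Witness: p or p

Derivation 1: R0 ⇒ R1 ⇒ p or R1 ⇒ p or R2 ⇒ p or p
Derivation 2: R0 ⇒ R0 or R1 ⇒ R1 or R1 ⇒ R2 or R1 ⇒ p or R1 ⇒ p or R2 ⇒ p or p

Two distinct leftmost derivations for the same string.

Ambiguous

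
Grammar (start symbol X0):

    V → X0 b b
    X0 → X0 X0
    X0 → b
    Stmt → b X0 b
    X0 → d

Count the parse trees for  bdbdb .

Parse trees for bdbdb (showing first 6 of 14):
  [X0 [X0 b] [X0 [X0 d] [X0 [X0 b] [X0 [X0 d] [X0 b]]]]]
  [X0 [X0 b] [X0 [X0 d] [X0 [X0 [X0 b] [X0 d]] [X0 b]]]]
  [X0 [X0 b] [X0 [X0 [X0 d] [X0 b]] [X0 [X0 d] [X0 b]]]]
  [X0 [X0 b] [X0 [X0 [X0 d] [X0 [X0 b] [X0 d]]] [X0 b]]]
  [X0 [X0 b] [X0 [X0 [X0 [X0 d] [X0 b]] [X0 d]] [X0 b]]]
  [X0 [X0 [X0 b] [X0 d]] [X0 [X0 b] [X0 [X0 d] [X0 b]]]]

14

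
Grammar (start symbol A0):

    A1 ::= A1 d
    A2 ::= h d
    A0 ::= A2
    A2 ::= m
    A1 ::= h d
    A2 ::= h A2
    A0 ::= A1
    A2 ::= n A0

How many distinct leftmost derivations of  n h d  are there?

Parse trees for n h d:
  [A0 [A2 n [A0 [A2 h d]]]]
  [A0 [A2 n [A0 [A1 h d]]]]

2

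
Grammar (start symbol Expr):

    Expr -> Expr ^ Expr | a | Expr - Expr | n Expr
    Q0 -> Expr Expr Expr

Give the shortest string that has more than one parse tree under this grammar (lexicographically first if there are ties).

n a - a

length 1: no string has ≥2 trees
length 2: no string has ≥2 trees
length 3: no string has ≥2 trees
length 4: n a - a has 2 parse trees

Two derivations of n a - a:
  Expr ⇒ Expr - Expr ⇒ n Expr - Expr ⇒ n a - Expr ⇒ n a - a
  Expr ⇒ n Expr ⇒ n Expr - Expr ⇒ n a - Expr ⇒ n a - a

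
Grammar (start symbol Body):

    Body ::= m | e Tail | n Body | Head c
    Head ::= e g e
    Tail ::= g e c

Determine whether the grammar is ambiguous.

Ambiguous

Witness: e g e c

Derivation 1: Body ⇒ e Tail ⇒ e g e c
Derivation 2: Body ⇒ Head c ⇒ e g e c

Two distinct leftmost derivations for the same string.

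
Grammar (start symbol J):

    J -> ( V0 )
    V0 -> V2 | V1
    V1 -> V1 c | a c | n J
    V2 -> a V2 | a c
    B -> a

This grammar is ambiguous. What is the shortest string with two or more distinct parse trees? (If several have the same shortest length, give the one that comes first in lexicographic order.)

length 4: ( a c ) has 2 parse trees

Two derivations of ( a c ):
  J ⇒ ( V0 ) ⇒ ( V2 ) ⇒ ( a c )
  J ⇒ ( V0 ) ⇒ ( V1 ) ⇒ ( a c )

( a c )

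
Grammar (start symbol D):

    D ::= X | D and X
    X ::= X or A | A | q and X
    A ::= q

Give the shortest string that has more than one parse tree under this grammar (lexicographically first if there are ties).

q and q

length 1: no string has ≥2 trees
length 3: q and q has 2 parse trees

Two derivations of q and q:
  D ⇒ X ⇒ q and X ⇒ q and A ⇒ q and q
  D ⇒ D and X ⇒ X and X ⇒ A and X ⇒ q and X ⇒ q and A ⇒ q and q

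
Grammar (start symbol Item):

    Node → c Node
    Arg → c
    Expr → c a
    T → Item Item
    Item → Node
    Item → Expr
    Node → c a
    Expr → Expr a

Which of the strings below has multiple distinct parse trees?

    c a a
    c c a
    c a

c a a: 1 tree
c c a: 1 tree
c a: 2 trees

c a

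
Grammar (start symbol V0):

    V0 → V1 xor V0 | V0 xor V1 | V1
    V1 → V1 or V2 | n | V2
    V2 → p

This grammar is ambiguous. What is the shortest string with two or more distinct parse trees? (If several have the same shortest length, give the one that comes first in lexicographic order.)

length 1: no string has ≥2 trees
length 3: n xor n has 2 parse trees

Two derivations of n xor n:
  V0 ⇒ V1 xor V0 ⇒ n xor V0 ⇒ n xor V1 ⇒ n xor n
  V0 ⇒ V0 xor V1 ⇒ V1 xor V1 ⇒ n xor V1 ⇒ n xor n

n xor n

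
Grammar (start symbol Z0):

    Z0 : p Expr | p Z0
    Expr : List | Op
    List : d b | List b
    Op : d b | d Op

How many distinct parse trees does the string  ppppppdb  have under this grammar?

2

Parse trees for ppppppdb:
  [Z0 p [Z0 p [Z0 p [Z0 p [Z0 p [Z0 p [Expr [List d b]]]]]]]]
  [Z0 p [Z0 p [Z0 p [Z0 p [Z0 p [Z0 p [Expr [Op d b]]]]]]]]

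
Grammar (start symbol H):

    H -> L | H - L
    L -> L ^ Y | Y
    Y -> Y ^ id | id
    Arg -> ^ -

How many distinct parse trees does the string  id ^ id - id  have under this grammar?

Parse trees for id ^ id - id:
  [H [H [L [L [Y id]] ^ [Y id]]] - [L [Y id]]]
  [H [H [L [Y [Y id] ^ id]]] - [L [Y id]]]

2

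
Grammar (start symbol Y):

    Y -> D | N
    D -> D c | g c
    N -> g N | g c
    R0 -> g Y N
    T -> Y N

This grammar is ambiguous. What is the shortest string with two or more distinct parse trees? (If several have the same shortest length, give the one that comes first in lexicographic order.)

length 2: g c has 2 parse trees

Two derivations of g c:
  Y ⇒ D ⇒ g c
  Y ⇒ N ⇒ g c

g c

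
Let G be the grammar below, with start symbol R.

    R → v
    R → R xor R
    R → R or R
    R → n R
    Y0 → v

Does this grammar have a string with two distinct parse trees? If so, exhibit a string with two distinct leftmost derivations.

Witness: n v or v

Derivation 1: R ⇒ R or R ⇒ n R or R ⇒ n v or R ⇒ n v or v
Derivation 2: R ⇒ n R ⇒ n R or R ⇒ n v or R ⇒ n v or v

Two distinct leftmost derivations for the same string.

Ambiguous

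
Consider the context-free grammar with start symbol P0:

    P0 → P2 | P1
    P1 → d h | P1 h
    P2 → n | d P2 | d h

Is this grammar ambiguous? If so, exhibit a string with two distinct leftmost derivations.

Witness: d h

Derivation 1: P0 ⇒ P2 ⇒ d h
Derivation 2: P0 ⇒ P1 ⇒ d h

Two distinct leftmost derivations for the same string.

Ambiguous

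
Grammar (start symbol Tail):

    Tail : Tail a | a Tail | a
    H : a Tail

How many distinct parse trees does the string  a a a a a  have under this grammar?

Parse trees for a a a a a (showing first 6 of 16):
  [Tail [Tail [Tail [Tail [Tail a] a] a] a] a]
  [Tail [Tail [Tail [Tail a [Tail a]] a] a] a]
  [Tail [Tail [Tail a [Tail [Tail a] a]] a] a]
  [Tail [Tail [Tail a [Tail a [Tail a]]] a] a]
  [Tail [Tail a [Tail [Tail [Tail a] a] a]] a]
  [Tail [Tail a [Tail [Tail a [Tail a]] a]] a]

16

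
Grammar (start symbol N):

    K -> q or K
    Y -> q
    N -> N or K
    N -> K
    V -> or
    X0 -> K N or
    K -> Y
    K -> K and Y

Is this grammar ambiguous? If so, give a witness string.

Witness: q or q

Derivation 1: N ⇒ N or K ⇒ K or K ⇒ Y or K ⇒ q or K ⇒ q or Y ⇒ q or q
Derivation 2: N ⇒ K ⇒ q or K ⇒ q or Y ⇒ q or q

Two distinct leftmost derivations for the same string.

Ambiguous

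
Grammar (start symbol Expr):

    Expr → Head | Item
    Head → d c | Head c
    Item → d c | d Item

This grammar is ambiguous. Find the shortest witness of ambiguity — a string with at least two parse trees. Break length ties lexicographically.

d c

length 2: d c has 2 parse trees

Two derivations of d c:
  Expr ⇒ Head ⇒ d c
  Expr ⇒ Item ⇒ d c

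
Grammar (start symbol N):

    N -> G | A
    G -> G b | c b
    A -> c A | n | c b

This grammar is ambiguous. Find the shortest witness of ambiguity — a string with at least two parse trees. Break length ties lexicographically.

c b

length 1: no string has ≥2 trees
length 2: c b has 2 parse trees

Two derivations of c b:
  N ⇒ G ⇒ c b
  N ⇒ A ⇒ c b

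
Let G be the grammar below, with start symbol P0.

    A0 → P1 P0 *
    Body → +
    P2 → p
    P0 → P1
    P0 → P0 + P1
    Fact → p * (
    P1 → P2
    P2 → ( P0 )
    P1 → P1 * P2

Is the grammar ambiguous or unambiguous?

Unambiguous

(A0, Fact, Body are unreachable from P0, so their rules don't affect L(P0).) The grammar is stratified — P0 handles '+' (left-recursive), P1 handles '*', P2 atoms. Each operator has a fixed associativity and precedence level, so every string has one parse.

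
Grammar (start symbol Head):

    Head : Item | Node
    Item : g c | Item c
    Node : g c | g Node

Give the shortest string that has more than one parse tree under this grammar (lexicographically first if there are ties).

length 2: g c has 2 parse trees

Two derivations of g c:
  Head ⇒ Item ⇒ g c
  Head ⇒ Node ⇒ g c

g c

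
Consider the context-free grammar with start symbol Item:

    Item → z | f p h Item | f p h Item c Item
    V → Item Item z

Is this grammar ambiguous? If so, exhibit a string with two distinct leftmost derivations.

Ambiguous

Witness: f p h f p h z c z

Derivation 1: Item ⇒ f p h Item ⇒ f p h f p h Item c Item ⇒ f p h f p h z c Item ⇒ f p h f p h z c z
Derivation 2: Item ⇒ f p h Item c Item ⇒ f p h f p h Item c Item ⇒ f p h f p h z c Item ⇒ f p h f p h z c z

Two distinct leftmost derivations for the same string.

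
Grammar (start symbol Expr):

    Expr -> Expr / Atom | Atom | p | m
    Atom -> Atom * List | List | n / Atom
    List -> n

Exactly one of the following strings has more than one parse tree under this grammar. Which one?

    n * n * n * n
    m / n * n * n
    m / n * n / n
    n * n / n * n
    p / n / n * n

p / n / n * n

n * n * n * n: 1 tree
m / n * n * n: 1 tree
m / n * n / n: 1 tree
n * n / n * n: 1 tree
p / n / n * n: 3 trees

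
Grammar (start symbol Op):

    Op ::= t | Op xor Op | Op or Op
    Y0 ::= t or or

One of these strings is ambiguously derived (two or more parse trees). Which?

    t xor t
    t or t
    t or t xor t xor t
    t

t xor t: 1 tree
t or t: 1 tree
t or t xor t xor t: 5 trees
t: 1 tree

t or t xor t xor t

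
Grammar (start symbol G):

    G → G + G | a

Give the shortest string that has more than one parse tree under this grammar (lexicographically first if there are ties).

length 1: no string has ≥2 trees
length 3: no string has ≥2 trees
length 5: a + a + a has 2 parse trees

Two derivations of a + a + a:
  G ⇒ G + G ⇒ G + G + G ⇒ a + G + G ⇒ a + a + G ⇒ a + a + a
  G ⇒ G + G ⇒ a + G ⇒ a + G + G ⇒ a + a + G ⇒ a + a + a

a + a + a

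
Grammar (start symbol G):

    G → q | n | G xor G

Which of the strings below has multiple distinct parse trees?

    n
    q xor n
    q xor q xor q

q xor q xor q

n: 1 tree
q xor n: 1 tree
q xor q xor q: 2 trees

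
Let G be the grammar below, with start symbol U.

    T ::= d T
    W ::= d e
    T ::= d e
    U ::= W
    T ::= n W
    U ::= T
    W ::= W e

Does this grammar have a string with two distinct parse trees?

Ambiguous

Witness: d e

Derivation 1: U ⇒ W ⇒ d e
Derivation 2: U ⇒ T ⇒ d e

Two distinct leftmost derivations for the same string.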